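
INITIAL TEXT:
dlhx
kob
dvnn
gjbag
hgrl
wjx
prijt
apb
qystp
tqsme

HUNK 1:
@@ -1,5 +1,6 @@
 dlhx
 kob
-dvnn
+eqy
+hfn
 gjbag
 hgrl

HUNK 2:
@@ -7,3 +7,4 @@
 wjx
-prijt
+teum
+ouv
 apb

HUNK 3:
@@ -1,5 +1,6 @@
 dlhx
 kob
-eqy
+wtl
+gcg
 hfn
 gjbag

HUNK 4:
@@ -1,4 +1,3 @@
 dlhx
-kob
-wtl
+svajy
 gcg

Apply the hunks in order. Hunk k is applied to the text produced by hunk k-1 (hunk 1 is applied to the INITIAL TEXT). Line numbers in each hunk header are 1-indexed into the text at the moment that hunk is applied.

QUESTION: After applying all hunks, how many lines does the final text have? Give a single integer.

Answer: 12

Derivation:
Hunk 1: at line 1 remove [dvnn] add [eqy,hfn] -> 11 lines: dlhx kob eqy hfn gjbag hgrl wjx prijt apb qystp tqsme
Hunk 2: at line 7 remove [prijt] add [teum,ouv] -> 12 lines: dlhx kob eqy hfn gjbag hgrl wjx teum ouv apb qystp tqsme
Hunk 3: at line 1 remove [eqy] add [wtl,gcg] -> 13 lines: dlhx kob wtl gcg hfn gjbag hgrl wjx teum ouv apb qystp tqsme
Hunk 4: at line 1 remove [kob,wtl] add [svajy] -> 12 lines: dlhx svajy gcg hfn gjbag hgrl wjx teum ouv apb qystp tqsme
Final line count: 12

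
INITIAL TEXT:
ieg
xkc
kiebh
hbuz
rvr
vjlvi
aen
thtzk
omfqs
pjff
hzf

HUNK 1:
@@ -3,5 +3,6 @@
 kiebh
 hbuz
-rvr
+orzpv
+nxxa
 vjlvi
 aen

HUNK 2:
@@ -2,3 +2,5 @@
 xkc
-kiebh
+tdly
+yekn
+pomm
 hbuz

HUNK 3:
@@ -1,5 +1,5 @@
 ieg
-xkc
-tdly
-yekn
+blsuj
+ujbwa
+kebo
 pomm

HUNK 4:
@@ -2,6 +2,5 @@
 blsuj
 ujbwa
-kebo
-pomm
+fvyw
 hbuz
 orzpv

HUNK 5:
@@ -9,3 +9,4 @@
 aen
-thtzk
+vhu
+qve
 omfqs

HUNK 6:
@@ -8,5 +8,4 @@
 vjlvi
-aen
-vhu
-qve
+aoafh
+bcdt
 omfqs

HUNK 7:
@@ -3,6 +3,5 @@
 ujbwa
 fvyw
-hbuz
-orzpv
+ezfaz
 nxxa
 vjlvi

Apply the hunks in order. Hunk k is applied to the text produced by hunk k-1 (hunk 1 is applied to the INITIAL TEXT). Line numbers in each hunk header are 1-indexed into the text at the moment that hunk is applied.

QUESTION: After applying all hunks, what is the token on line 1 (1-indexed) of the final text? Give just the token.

Hunk 1: at line 3 remove [rvr] add [orzpv,nxxa] -> 12 lines: ieg xkc kiebh hbuz orzpv nxxa vjlvi aen thtzk omfqs pjff hzf
Hunk 2: at line 2 remove [kiebh] add [tdly,yekn,pomm] -> 14 lines: ieg xkc tdly yekn pomm hbuz orzpv nxxa vjlvi aen thtzk omfqs pjff hzf
Hunk 3: at line 1 remove [xkc,tdly,yekn] add [blsuj,ujbwa,kebo] -> 14 lines: ieg blsuj ujbwa kebo pomm hbuz orzpv nxxa vjlvi aen thtzk omfqs pjff hzf
Hunk 4: at line 2 remove [kebo,pomm] add [fvyw] -> 13 lines: ieg blsuj ujbwa fvyw hbuz orzpv nxxa vjlvi aen thtzk omfqs pjff hzf
Hunk 5: at line 9 remove [thtzk] add [vhu,qve] -> 14 lines: ieg blsuj ujbwa fvyw hbuz orzpv nxxa vjlvi aen vhu qve omfqs pjff hzf
Hunk 6: at line 8 remove [aen,vhu,qve] add [aoafh,bcdt] -> 13 lines: ieg blsuj ujbwa fvyw hbuz orzpv nxxa vjlvi aoafh bcdt omfqs pjff hzf
Hunk 7: at line 3 remove [hbuz,orzpv] add [ezfaz] -> 12 lines: ieg blsuj ujbwa fvyw ezfaz nxxa vjlvi aoafh bcdt omfqs pjff hzf
Final line 1: ieg

Answer: ieg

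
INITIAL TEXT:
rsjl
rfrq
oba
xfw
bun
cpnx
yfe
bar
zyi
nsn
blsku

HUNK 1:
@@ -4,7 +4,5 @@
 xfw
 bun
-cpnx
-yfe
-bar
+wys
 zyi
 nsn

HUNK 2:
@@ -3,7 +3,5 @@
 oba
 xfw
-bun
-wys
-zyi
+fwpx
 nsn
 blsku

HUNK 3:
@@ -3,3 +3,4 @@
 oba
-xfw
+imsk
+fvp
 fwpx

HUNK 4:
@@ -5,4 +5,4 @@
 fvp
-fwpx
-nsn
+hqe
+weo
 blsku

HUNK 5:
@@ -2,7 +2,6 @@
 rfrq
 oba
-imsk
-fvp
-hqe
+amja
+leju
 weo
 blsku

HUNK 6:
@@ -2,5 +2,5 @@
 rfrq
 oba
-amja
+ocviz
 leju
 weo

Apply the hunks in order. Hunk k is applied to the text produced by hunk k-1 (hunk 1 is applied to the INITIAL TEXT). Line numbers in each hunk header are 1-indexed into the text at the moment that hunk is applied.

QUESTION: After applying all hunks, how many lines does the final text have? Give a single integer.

Answer: 7

Derivation:
Hunk 1: at line 4 remove [cpnx,yfe,bar] add [wys] -> 9 lines: rsjl rfrq oba xfw bun wys zyi nsn blsku
Hunk 2: at line 3 remove [bun,wys,zyi] add [fwpx] -> 7 lines: rsjl rfrq oba xfw fwpx nsn blsku
Hunk 3: at line 3 remove [xfw] add [imsk,fvp] -> 8 lines: rsjl rfrq oba imsk fvp fwpx nsn blsku
Hunk 4: at line 5 remove [fwpx,nsn] add [hqe,weo] -> 8 lines: rsjl rfrq oba imsk fvp hqe weo blsku
Hunk 5: at line 2 remove [imsk,fvp,hqe] add [amja,leju] -> 7 lines: rsjl rfrq oba amja leju weo blsku
Hunk 6: at line 2 remove [amja] add [ocviz] -> 7 lines: rsjl rfrq oba ocviz leju weo blsku
Final line count: 7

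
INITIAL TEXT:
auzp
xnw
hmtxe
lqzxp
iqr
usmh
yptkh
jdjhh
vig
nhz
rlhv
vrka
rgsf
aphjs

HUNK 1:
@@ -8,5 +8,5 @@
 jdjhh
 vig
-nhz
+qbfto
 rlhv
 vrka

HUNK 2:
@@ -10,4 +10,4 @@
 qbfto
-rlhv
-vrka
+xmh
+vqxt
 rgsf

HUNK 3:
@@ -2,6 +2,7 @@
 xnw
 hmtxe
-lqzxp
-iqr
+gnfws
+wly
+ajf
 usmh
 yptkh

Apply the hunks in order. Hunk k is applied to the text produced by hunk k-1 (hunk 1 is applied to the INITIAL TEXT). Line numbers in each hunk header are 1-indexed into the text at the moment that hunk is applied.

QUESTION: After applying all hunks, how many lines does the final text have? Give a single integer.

Answer: 15

Derivation:
Hunk 1: at line 8 remove [nhz] add [qbfto] -> 14 lines: auzp xnw hmtxe lqzxp iqr usmh yptkh jdjhh vig qbfto rlhv vrka rgsf aphjs
Hunk 2: at line 10 remove [rlhv,vrka] add [xmh,vqxt] -> 14 lines: auzp xnw hmtxe lqzxp iqr usmh yptkh jdjhh vig qbfto xmh vqxt rgsf aphjs
Hunk 3: at line 2 remove [lqzxp,iqr] add [gnfws,wly,ajf] -> 15 lines: auzp xnw hmtxe gnfws wly ajf usmh yptkh jdjhh vig qbfto xmh vqxt rgsf aphjs
Final line count: 15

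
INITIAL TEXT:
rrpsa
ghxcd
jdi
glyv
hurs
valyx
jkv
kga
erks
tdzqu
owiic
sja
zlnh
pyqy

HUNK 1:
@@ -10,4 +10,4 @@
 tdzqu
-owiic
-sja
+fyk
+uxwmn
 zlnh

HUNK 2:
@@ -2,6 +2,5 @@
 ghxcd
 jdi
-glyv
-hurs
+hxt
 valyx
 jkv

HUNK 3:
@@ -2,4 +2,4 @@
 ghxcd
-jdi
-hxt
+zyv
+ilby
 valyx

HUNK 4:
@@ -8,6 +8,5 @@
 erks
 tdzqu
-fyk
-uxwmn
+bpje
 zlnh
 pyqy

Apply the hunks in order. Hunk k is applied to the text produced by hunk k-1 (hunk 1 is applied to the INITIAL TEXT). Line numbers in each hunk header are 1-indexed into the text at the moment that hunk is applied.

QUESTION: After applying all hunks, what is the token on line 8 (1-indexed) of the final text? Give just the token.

Hunk 1: at line 10 remove [owiic,sja] add [fyk,uxwmn] -> 14 lines: rrpsa ghxcd jdi glyv hurs valyx jkv kga erks tdzqu fyk uxwmn zlnh pyqy
Hunk 2: at line 2 remove [glyv,hurs] add [hxt] -> 13 lines: rrpsa ghxcd jdi hxt valyx jkv kga erks tdzqu fyk uxwmn zlnh pyqy
Hunk 3: at line 2 remove [jdi,hxt] add [zyv,ilby] -> 13 lines: rrpsa ghxcd zyv ilby valyx jkv kga erks tdzqu fyk uxwmn zlnh pyqy
Hunk 4: at line 8 remove [fyk,uxwmn] add [bpje] -> 12 lines: rrpsa ghxcd zyv ilby valyx jkv kga erks tdzqu bpje zlnh pyqy
Final line 8: erks

Answer: erks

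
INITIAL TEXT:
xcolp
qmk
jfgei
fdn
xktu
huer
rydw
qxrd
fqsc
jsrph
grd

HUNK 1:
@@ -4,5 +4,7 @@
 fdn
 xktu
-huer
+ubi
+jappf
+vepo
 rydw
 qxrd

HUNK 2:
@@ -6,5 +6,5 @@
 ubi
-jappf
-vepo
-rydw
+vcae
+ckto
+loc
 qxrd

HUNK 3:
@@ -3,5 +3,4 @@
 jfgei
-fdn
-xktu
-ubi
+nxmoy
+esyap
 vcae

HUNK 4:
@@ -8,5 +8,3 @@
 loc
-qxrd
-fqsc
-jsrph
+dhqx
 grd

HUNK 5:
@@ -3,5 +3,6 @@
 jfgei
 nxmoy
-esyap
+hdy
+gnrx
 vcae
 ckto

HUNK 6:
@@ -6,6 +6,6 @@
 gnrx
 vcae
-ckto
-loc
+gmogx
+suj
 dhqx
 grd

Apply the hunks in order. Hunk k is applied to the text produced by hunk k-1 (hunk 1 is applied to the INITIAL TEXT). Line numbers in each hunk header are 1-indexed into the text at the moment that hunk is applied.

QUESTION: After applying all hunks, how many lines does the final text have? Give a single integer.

Hunk 1: at line 4 remove [huer] add [ubi,jappf,vepo] -> 13 lines: xcolp qmk jfgei fdn xktu ubi jappf vepo rydw qxrd fqsc jsrph grd
Hunk 2: at line 6 remove [jappf,vepo,rydw] add [vcae,ckto,loc] -> 13 lines: xcolp qmk jfgei fdn xktu ubi vcae ckto loc qxrd fqsc jsrph grd
Hunk 3: at line 3 remove [fdn,xktu,ubi] add [nxmoy,esyap] -> 12 lines: xcolp qmk jfgei nxmoy esyap vcae ckto loc qxrd fqsc jsrph grd
Hunk 4: at line 8 remove [qxrd,fqsc,jsrph] add [dhqx] -> 10 lines: xcolp qmk jfgei nxmoy esyap vcae ckto loc dhqx grd
Hunk 5: at line 3 remove [esyap] add [hdy,gnrx] -> 11 lines: xcolp qmk jfgei nxmoy hdy gnrx vcae ckto loc dhqx grd
Hunk 6: at line 6 remove [ckto,loc] add [gmogx,suj] -> 11 lines: xcolp qmk jfgei nxmoy hdy gnrx vcae gmogx suj dhqx grd
Final line count: 11

Answer: 11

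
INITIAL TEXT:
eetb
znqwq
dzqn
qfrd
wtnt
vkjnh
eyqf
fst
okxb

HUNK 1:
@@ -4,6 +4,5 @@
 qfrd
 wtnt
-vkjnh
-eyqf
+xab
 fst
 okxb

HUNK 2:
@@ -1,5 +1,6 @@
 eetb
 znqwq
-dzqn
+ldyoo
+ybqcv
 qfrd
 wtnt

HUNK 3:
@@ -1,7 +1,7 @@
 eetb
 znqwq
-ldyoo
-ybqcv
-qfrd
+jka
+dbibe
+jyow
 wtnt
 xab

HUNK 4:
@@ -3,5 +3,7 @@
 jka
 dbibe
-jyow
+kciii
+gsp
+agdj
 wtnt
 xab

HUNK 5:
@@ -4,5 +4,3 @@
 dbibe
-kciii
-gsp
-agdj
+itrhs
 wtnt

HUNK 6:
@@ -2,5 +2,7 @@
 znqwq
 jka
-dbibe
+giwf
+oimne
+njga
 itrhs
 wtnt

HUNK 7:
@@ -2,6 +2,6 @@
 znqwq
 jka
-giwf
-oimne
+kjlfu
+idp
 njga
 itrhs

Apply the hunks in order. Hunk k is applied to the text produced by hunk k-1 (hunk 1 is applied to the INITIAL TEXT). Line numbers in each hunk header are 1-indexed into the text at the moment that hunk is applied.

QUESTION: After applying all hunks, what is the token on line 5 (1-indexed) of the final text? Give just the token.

Hunk 1: at line 4 remove [vkjnh,eyqf] add [xab] -> 8 lines: eetb znqwq dzqn qfrd wtnt xab fst okxb
Hunk 2: at line 1 remove [dzqn] add [ldyoo,ybqcv] -> 9 lines: eetb znqwq ldyoo ybqcv qfrd wtnt xab fst okxb
Hunk 3: at line 1 remove [ldyoo,ybqcv,qfrd] add [jka,dbibe,jyow] -> 9 lines: eetb znqwq jka dbibe jyow wtnt xab fst okxb
Hunk 4: at line 3 remove [jyow] add [kciii,gsp,agdj] -> 11 lines: eetb znqwq jka dbibe kciii gsp agdj wtnt xab fst okxb
Hunk 5: at line 4 remove [kciii,gsp,agdj] add [itrhs] -> 9 lines: eetb znqwq jka dbibe itrhs wtnt xab fst okxb
Hunk 6: at line 2 remove [dbibe] add [giwf,oimne,njga] -> 11 lines: eetb znqwq jka giwf oimne njga itrhs wtnt xab fst okxb
Hunk 7: at line 2 remove [giwf,oimne] add [kjlfu,idp] -> 11 lines: eetb znqwq jka kjlfu idp njga itrhs wtnt xab fst okxb
Final line 5: idp

Answer: idp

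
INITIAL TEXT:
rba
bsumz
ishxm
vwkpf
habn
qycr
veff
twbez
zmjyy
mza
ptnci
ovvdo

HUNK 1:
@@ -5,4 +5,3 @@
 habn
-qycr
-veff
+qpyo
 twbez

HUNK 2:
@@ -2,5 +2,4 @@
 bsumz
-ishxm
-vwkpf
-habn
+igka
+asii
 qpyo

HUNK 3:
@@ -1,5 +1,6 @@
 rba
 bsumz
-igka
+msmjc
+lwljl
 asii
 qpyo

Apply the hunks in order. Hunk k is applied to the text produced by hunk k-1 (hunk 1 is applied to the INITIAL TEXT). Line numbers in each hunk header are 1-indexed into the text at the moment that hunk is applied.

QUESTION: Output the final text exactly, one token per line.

Answer: rba
bsumz
msmjc
lwljl
asii
qpyo
twbez
zmjyy
mza
ptnci
ovvdo

Derivation:
Hunk 1: at line 5 remove [qycr,veff] add [qpyo] -> 11 lines: rba bsumz ishxm vwkpf habn qpyo twbez zmjyy mza ptnci ovvdo
Hunk 2: at line 2 remove [ishxm,vwkpf,habn] add [igka,asii] -> 10 lines: rba bsumz igka asii qpyo twbez zmjyy mza ptnci ovvdo
Hunk 3: at line 1 remove [igka] add [msmjc,lwljl] -> 11 lines: rba bsumz msmjc lwljl asii qpyo twbez zmjyy mza ptnci ovvdo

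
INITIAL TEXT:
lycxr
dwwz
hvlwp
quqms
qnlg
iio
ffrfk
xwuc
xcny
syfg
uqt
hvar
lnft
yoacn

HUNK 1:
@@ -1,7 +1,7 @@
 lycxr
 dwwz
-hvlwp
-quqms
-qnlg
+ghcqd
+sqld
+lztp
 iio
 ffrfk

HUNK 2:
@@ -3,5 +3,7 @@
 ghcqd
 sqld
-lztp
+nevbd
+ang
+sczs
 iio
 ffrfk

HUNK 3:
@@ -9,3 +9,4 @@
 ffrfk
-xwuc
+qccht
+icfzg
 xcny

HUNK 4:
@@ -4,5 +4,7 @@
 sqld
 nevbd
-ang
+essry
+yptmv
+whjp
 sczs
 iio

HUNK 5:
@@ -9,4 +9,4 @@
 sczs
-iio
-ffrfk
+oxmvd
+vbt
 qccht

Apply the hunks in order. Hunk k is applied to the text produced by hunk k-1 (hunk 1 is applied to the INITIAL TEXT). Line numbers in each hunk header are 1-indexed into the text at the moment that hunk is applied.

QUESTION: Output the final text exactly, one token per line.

Answer: lycxr
dwwz
ghcqd
sqld
nevbd
essry
yptmv
whjp
sczs
oxmvd
vbt
qccht
icfzg
xcny
syfg
uqt
hvar
lnft
yoacn

Derivation:
Hunk 1: at line 1 remove [hvlwp,quqms,qnlg] add [ghcqd,sqld,lztp] -> 14 lines: lycxr dwwz ghcqd sqld lztp iio ffrfk xwuc xcny syfg uqt hvar lnft yoacn
Hunk 2: at line 3 remove [lztp] add [nevbd,ang,sczs] -> 16 lines: lycxr dwwz ghcqd sqld nevbd ang sczs iio ffrfk xwuc xcny syfg uqt hvar lnft yoacn
Hunk 3: at line 9 remove [xwuc] add [qccht,icfzg] -> 17 lines: lycxr dwwz ghcqd sqld nevbd ang sczs iio ffrfk qccht icfzg xcny syfg uqt hvar lnft yoacn
Hunk 4: at line 4 remove [ang] add [essry,yptmv,whjp] -> 19 lines: lycxr dwwz ghcqd sqld nevbd essry yptmv whjp sczs iio ffrfk qccht icfzg xcny syfg uqt hvar lnft yoacn
Hunk 5: at line 9 remove [iio,ffrfk] add [oxmvd,vbt] -> 19 lines: lycxr dwwz ghcqd sqld nevbd essry yptmv whjp sczs oxmvd vbt qccht icfzg xcny syfg uqt hvar lnft yoacn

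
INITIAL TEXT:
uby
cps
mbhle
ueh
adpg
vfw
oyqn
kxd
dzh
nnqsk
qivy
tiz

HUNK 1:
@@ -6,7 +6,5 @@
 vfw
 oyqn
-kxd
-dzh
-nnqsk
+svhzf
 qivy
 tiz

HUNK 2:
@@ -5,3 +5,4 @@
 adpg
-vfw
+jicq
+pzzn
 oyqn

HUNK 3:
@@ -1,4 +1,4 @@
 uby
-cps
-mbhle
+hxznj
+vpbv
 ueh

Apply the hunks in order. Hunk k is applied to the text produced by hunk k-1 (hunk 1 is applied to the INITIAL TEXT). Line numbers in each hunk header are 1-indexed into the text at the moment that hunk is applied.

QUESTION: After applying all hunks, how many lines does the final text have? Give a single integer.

Hunk 1: at line 6 remove [kxd,dzh,nnqsk] add [svhzf] -> 10 lines: uby cps mbhle ueh adpg vfw oyqn svhzf qivy tiz
Hunk 2: at line 5 remove [vfw] add [jicq,pzzn] -> 11 lines: uby cps mbhle ueh adpg jicq pzzn oyqn svhzf qivy tiz
Hunk 3: at line 1 remove [cps,mbhle] add [hxznj,vpbv] -> 11 lines: uby hxznj vpbv ueh adpg jicq pzzn oyqn svhzf qivy tiz
Final line count: 11

Answer: 11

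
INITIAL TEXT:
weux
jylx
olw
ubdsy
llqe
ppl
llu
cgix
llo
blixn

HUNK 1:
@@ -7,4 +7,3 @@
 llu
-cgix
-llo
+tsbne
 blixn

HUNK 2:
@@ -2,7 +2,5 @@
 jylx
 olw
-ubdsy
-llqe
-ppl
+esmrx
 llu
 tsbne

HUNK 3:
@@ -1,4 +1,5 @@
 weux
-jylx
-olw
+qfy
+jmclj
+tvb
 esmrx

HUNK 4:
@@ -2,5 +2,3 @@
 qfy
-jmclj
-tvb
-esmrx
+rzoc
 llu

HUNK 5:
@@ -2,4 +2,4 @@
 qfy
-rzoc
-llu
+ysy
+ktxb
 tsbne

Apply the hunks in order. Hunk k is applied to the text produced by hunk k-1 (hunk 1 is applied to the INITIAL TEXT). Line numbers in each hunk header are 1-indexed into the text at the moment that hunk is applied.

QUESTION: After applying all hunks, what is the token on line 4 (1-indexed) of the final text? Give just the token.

Answer: ktxb

Derivation:
Hunk 1: at line 7 remove [cgix,llo] add [tsbne] -> 9 lines: weux jylx olw ubdsy llqe ppl llu tsbne blixn
Hunk 2: at line 2 remove [ubdsy,llqe,ppl] add [esmrx] -> 7 lines: weux jylx olw esmrx llu tsbne blixn
Hunk 3: at line 1 remove [jylx,olw] add [qfy,jmclj,tvb] -> 8 lines: weux qfy jmclj tvb esmrx llu tsbne blixn
Hunk 4: at line 2 remove [jmclj,tvb,esmrx] add [rzoc] -> 6 lines: weux qfy rzoc llu tsbne blixn
Hunk 5: at line 2 remove [rzoc,llu] add [ysy,ktxb] -> 6 lines: weux qfy ysy ktxb tsbne blixn
Final line 4: ktxb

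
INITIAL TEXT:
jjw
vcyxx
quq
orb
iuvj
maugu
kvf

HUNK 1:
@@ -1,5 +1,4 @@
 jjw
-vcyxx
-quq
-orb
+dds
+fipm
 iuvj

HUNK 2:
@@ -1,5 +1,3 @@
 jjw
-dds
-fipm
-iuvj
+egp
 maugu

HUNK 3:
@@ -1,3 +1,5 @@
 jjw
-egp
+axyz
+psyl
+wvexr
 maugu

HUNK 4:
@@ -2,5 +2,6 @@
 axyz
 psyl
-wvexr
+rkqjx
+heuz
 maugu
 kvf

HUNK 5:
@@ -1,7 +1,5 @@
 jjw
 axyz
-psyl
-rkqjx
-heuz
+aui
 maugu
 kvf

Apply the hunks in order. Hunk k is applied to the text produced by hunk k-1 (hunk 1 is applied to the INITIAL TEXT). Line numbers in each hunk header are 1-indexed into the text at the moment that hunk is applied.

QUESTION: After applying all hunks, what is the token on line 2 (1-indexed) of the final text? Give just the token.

Hunk 1: at line 1 remove [vcyxx,quq,orb] add [dds,fipm] -> 6 lines: jjw dds fipm iuvj maugu kvf
Hunk 2: at line 1 remove [dds,fipm,iuvj] add [egp] -> 4 lines: jjw egp maugu kvf
Hunk 3: at line 1 remove [egp] add [axyz,psyl,wvexr] -> 6 lines: jjw axyz psyl wvexr maugu kvf
Hunk 4: at line 2 remove [wvexr] add [rkqjx,heuz] -> 7 lines: jjw axyz psyl rkqjx heuz maugu kvf
Hunk 5: at line 1 remove [psyl,rkqjx,heuz] add [aui] -> 5 lines: jjw axyz aui maugu kvf
Final line 2: axyz

Answer: axyz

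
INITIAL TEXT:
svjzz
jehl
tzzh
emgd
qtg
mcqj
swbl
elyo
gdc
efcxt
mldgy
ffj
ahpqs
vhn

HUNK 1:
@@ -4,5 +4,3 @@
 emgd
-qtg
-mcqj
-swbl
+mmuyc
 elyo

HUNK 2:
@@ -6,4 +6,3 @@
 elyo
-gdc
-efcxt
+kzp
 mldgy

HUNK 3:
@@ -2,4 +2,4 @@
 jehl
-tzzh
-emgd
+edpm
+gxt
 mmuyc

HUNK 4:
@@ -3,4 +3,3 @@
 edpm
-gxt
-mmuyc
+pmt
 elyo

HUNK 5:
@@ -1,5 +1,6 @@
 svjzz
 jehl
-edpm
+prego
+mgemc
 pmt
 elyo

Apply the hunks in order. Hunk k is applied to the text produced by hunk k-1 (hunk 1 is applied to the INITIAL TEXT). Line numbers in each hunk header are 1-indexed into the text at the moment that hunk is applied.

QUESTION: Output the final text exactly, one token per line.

Hunk 1: at line 4 remove [qtg,mcqj,swbl] add [mmuyc] -> 12 lines: svjzz jehl tzzh emgd mmuyc elyo gdc efcxt mldgy ffj ahpqs vhn
Hunk 2: at line 6 remove [gdc,efcxt] add [kzp] -> 11 lines: svjzz jehl tzzh emgd mmuyc elyo kzp mldgy ffj ahpqs vhn
Hunk 3: at line 2 remove [tzzh,emgd] add [edpm,gxt] -> 11 lines: svjzz jehl edpm gxt mmuyc elyo kzp mldgy ffj ahpqs vhn
Hunk 4: at line 3 remove [gxt,mmuyc] add [pmt] -> 10 lines: svjzz jehl edpm pmt elyo kzp mldgy ffj ahpqs vhn
Hunk 5: at line 1 remove [edpm] add [prego,mgemc] -> 11 lines: svjzz jehl prego mgemc pmt elyo kzp mldgy ffj ahpqs vhn

Answer: svjzz
jehl
prego
mgemc
pmt
elyo
kzp
mldgy
ffj
ahpqs
vhn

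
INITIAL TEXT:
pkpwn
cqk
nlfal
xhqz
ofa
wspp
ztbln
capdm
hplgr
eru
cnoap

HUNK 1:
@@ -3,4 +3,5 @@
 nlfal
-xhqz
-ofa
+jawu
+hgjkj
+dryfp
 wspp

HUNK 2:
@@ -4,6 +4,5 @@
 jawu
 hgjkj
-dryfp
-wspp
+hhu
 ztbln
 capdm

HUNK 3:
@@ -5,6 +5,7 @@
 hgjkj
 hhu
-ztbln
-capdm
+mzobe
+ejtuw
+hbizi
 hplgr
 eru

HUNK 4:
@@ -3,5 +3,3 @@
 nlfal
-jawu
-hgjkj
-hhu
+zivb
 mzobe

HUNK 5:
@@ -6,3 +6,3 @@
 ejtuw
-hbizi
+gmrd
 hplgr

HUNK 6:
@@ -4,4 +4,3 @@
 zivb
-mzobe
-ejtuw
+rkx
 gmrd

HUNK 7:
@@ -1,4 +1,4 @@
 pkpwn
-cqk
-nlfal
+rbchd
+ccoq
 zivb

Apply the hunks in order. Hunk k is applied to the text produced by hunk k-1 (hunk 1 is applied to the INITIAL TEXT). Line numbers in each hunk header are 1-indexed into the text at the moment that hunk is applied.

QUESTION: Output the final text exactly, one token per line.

Answer: pkpwn
rbchd
ccoq
zivb
rkx
gmrd
hplgr
eru
cnoap

Derivation:
Hunk 1: at line 3 remove [xhqz,ofa] add [jawu,hgjkj,dryfp] -> 12 lines: pkpwn cqk nlfal jawu hgjkj dryfp wspp ztbln capdm hplgr eru cnoap
Hunk 2: at line 4 remove [dryfp,wspp] add [hhu] -> 11 lines: pkpwn cqk nlfal jawu hgjkj hhu ztbln capdm hplgr eru cnoap
Hunk 3: at line 5 remove [ztbln,capdm] add [mzobe,ejtuw,hbizi] -> 12 lines: pkpwn cqk nlfal jawu hgjkj hhu mzobe ejtuw hbizi hplgr eru cnoap
Hunk 4: at line 3 remove [jawu,hgjkj,hhu] add [zivb] -> 10 lines: pkpwn cqk nlfal zivb mzobe ejtuw hbizi hplgr eru cnoap
Hunk 5: at line 6 remove [hbizi] add [gmrd] -> 10 lines: pkpwn cqk nlfal zivb mzobe ejtuw gmrd hplgr eru cnoap
Hunk 6: at line 4 remove [mzobe,ejtuw] add [rkx] -> 9 lines: pkpwn cqk nlfal zivb rkx gmrd hplgr eru cnoap
Hunk 7: at line 1 remove [cqk,nlfal] add [rbchd,ccoq] -> 9 lines: pkpwn rbchd ccoq zivb rkx gmrd hplgr eru cnoap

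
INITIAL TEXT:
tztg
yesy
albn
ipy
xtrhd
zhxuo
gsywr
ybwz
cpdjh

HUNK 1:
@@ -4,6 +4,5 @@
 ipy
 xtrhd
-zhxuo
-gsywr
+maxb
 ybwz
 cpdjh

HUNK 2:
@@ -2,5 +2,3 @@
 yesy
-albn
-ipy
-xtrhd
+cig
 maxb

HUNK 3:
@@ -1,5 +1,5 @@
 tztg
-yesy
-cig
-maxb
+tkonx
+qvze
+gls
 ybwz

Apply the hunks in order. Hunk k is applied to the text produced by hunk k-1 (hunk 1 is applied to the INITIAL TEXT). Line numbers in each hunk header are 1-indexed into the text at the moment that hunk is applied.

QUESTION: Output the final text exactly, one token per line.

Hunk 1: at line 4 remove [zhxuo,gsywr] add [maxb] -> 8 lines: tztg yesy albn ipy xtrhd maxb ybwz cpdjh
Hunk 2: at line 2 remove [albn,ipy,xtrhd] add [cig] -> 6 lines: tztg yesy cig maxb ybwz cpdjh
Hunk 3: at line 1 remove [yesy,cig,maxb] add [tkonx,qvze,gls] -> 6 lines: tztg tkonx qvze gls ybwz cpdjh

Answer: tztg
tkonx
qvze
gls
ybwz
cpdjh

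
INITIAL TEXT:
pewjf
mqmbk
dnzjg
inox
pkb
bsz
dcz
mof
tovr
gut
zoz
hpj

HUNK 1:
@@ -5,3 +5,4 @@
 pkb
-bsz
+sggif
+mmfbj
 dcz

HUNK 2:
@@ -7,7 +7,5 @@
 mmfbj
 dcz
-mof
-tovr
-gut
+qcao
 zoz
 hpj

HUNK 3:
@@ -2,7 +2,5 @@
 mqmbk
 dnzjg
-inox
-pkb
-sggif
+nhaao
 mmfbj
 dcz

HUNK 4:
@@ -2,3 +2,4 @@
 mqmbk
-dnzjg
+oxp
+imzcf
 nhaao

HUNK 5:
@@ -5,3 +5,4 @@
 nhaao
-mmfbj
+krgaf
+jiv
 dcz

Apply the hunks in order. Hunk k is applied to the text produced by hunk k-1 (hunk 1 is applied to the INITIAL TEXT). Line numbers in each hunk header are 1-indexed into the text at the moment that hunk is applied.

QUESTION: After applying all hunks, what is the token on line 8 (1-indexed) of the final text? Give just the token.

Hunk 1: at line 5 remove [bsz] add [sggif,mmfbj] -> 13 lines: pewjf mqmbk dnzjg inox pkb sggif mmfbj dcz mof tovr gut zoz hpj
Hunk 2: at line 7 remove [mof,tovr,gut] add [qcao] -> 11 lines: pewjf mqmbk dnzjg inox pkb sggif mmfbj dcz qcao zoz hpj
Hunk 3: at line 2 remove [inox,pkb,sggif] add [nhaao] -> 9 lines: pewjf mqmbk dnzjg nhaao mmfbj dcz qcao zoz hpj
Hunk 4: at line 2 remove [dnzjg] add [oxp,imzcf] -> 10 lines: pewjf mqmbk oxp imzcf nhaao mmfbj dcz qcao zoz hpj
Hunk 5: at line 5 remove [mmfbj] add [krgaf,jiv] -> 11 lines: pewjf mqmbk oxp imzcf nhaao krgaf jiv dcz qcao zoz hpj
Final line 8: dcz

Answer: dcz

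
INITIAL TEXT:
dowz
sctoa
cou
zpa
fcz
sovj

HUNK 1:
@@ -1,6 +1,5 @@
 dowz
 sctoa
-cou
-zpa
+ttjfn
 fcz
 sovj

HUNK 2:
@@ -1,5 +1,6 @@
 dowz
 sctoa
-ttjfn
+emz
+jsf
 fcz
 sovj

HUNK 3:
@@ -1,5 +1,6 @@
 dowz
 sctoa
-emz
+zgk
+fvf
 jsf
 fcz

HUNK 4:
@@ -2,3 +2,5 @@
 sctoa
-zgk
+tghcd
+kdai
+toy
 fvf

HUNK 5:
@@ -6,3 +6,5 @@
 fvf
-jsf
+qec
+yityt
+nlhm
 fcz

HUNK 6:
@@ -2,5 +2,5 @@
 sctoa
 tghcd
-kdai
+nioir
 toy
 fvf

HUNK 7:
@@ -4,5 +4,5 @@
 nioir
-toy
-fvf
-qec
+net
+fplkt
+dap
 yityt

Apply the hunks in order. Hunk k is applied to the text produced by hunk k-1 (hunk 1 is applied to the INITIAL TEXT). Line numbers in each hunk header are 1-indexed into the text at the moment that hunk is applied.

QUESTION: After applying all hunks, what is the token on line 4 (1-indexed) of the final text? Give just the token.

Answer: nioir

Derivation:
Hunk 1: at line 1 remove [cou,zpa] add [ttjfn] -> 5 lines: dowz sctoa ttjfn fcz sovj
Hunk 2: at line 1 remove [ttjfn] add [emz,jsf] -> 6 lines: dowz sctoa emz jsf fcz sovj
Hunk 3: at line 1 remove [emz] add [zgk,fvf] -> 7 lines: dowz sctoa zgk fvf jsf fcz sovj
Hunk 4: at line 2 remove [zgk] add [tghcd,kdai,toy] -> 9 lines: dowz sctoa tghcd kdai toy fvf jsf fcz sovj
Hunk 5: at line 6 remove [jsf] add [qec,yityt,nlhm] -> 11 lines: dowz sctoa tghcd kdai toy fvf qec yityt nlhm fcz sovj
Hunk 6: at line 2 remove [kdai] add [nioir] -> 11 lines: dowz sctoa tghcd nioir toy fvf qec yityt nlhm fcz sovj
Hunk 7: at line 4 remove [toy,fvf,qec] add [net,fplkt,dap] -> 11 lines: dowz sctoa tghcd nioir net fplkt dap yityt nlhm fcz sovj
Final line 4: nioir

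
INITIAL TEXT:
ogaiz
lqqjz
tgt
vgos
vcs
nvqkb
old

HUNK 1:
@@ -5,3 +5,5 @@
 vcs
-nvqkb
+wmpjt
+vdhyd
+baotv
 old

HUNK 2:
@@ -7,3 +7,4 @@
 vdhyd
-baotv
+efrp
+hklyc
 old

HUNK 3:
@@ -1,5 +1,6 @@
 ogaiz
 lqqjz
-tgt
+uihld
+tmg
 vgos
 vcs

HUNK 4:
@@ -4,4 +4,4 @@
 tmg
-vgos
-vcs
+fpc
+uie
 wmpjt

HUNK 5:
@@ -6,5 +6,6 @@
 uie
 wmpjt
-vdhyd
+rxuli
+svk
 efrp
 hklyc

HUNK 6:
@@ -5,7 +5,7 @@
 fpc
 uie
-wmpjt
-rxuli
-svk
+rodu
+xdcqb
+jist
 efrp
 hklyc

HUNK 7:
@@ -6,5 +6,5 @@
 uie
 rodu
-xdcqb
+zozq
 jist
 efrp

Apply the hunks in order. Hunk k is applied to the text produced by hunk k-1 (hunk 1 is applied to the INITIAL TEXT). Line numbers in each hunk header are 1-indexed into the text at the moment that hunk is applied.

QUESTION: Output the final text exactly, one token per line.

Hunk 1: at line 5 remove [nvqkb] add [wmpjt,vdhyd,baotv] -> 9 lines: ogaiz lqqjz tgt vgos vcs wmpjt vdhyd baotv old
Hunk 2: at line 7 remove [baotv] add [efrp,hklyc] -> 10 lines: ogaiz lqqjz tgt vgos vcs wmpjt vdhyd efrp hklyc old
Hunk 3: at line 1 remove [tgt] add [uihld,tmg] -> 11 lines: ogaiz lqqjz uihld tmg vgos vcs wmpjt vdhyd efrp hklyc old
Hunk 4: at line 4 remove [vgos,vcs] add [fpc,uie] -> 11 lines: ogaiz lqqjz uihld tmg fpc uie wmpjt vdhyd efrp hklyc old
Hunk 5: at line 6 remove [vdhyd] add [rxuli,svk] -> 12 lines: ogaiz lqqjz uihld tmg fpc uie wmpjt rxuli svk efrp hklyc old
Hunk 6: at line 5 remove [wmpjt,rxuli,svk] add [rodu,xdcqb,jist] -> 12 lines: ogaiz lqqjz uihld tmg fpc uie rodu xdcqb jist efrp hklyc old
Hunk 7: at line 6 remove [xdcqb] add [zozq] -> 12 lines: ogaiz lqqjz uihld tmg fpc uie rodu zozq jist efrp hklyc old

Answer: ogaiz
lqqjz
uihld
tmg
fpc
uie
rodu
zozq
jist
efrp
hklyc
old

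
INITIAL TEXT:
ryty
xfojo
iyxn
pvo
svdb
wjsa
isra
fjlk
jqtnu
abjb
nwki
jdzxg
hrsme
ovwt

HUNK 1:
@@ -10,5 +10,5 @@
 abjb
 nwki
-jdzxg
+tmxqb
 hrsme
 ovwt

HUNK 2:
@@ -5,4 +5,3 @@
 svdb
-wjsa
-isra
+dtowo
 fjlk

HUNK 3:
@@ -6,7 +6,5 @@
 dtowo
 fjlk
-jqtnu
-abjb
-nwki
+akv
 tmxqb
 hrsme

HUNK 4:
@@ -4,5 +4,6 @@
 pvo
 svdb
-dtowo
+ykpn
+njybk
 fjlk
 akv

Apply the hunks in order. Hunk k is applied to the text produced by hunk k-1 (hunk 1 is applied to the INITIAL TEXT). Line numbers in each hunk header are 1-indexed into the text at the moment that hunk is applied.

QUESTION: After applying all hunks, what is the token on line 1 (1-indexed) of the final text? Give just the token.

Hunk 1: at line 10 remove [jdzxg] add [tmxqb] -> 14 lines: ryty xfojo iyxn pvo svdb wjsa isra fjlk jqtnu abjb nwki tmxqb hrsme ovwt
Hunk 2: at line 5 remove [wjsa,isra] add [dtowo] -> 13 lines: ryty xfojo iyxn pvo svdb dtowo fjlk jqtnu abjb nwki tmxqb hrsme ovwt
Hunk 3: at line 6 remove [jqtnu,abjb,nwki] add [akv] -> 11 lines: ryty xfojo iyxn pvo svdb dtowo fjlk akv tmxqb hrsme ovwt
Hunk 4: at line 4 remove [dtowo] add [ykpn,njybk] -> 12 lines: ryty xfojo iyxn pvo svdb ykpn njybk fjlk akv tmxqb hrsme ovwt
Final line 1: ryty

Answer: ryty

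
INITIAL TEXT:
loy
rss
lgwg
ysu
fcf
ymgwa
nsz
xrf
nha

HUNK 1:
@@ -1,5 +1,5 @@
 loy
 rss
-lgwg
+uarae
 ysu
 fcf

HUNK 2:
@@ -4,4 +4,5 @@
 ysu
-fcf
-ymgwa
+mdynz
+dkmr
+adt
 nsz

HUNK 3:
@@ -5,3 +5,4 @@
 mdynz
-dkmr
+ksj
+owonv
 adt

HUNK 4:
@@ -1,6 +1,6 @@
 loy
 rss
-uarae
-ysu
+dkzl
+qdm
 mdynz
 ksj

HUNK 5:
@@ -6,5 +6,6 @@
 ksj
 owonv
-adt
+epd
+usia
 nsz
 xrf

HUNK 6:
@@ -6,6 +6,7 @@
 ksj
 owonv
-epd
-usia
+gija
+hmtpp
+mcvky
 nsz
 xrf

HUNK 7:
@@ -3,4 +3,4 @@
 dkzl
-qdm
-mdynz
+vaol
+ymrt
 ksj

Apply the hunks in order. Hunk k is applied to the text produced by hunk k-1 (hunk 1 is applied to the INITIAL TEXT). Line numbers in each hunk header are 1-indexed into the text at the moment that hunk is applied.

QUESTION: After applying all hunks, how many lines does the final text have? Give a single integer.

Hunk 1: at line 1 remove [lgwg] add [uarae] -> 9 lines: loy rss uarae ysu fcf ymgwa nsz xrf nha
Hunk 2: at line 4 remove [fcf,ymgwa] add [mdynz,dkmr,adt] -> 10 lines: loy rss uarae ysu mdynz dkmr adt nsz xrf nha
Hunk 3: at line 5 remove [dkmr] add [ksj,owonv] -> 11 lines: loy rss uarae ysu mdynz ksj owonv adt nsz xrf nha
Hunk 4: at line 1 remove [uarae,ysu] add [dkzl,qdm] -> 11 lines: loy rss dkzl qdm mdynz ksj owonv adt nsz xrf nha
Hunk 5: at line 6 remove [adt] add [epd,usia] -> 12 lines: loy rss dkzl qdm mdynz ksj owonv epd usia nsz xrf nha
Hunk 6: at line 6 remove [epd,usia] add [gija,hmtpp,mcvky] -> 13 lines: loy rss dkzl qdm mdynz ksj owonv gija hmtpp mcvky nsz xrf nha
Hunk 7: at line 3 remove [qdm,mdynz] add [vaol,ymrt] -> 13 lines: loy rss dkzl vaol ymrt ksj owonv gija hmtpp mcvky nsz xrf nha
Final line count: 13

Answer: 13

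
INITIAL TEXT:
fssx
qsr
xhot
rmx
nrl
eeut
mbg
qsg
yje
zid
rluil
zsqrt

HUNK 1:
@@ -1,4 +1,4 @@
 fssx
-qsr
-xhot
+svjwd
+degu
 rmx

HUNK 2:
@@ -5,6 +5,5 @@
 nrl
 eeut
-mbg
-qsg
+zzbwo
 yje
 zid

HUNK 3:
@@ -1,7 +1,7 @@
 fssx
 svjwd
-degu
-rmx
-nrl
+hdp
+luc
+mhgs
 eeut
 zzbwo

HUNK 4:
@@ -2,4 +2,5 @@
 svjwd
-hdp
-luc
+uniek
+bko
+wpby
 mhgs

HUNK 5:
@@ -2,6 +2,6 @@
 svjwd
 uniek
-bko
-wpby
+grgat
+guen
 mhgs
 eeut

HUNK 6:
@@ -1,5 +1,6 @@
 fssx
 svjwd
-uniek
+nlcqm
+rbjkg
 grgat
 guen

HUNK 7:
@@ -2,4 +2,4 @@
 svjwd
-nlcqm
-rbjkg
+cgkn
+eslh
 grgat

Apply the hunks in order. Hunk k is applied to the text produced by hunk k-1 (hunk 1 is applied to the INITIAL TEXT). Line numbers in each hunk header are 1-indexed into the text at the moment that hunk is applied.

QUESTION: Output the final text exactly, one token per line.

Answer: fssx
svjwd
cgkn
eslh
grgat
guen
mhgs
eeut
zzbwo
yje
zid
rluil
zsqrt

Derivation:
Hunk 1: at line 1 remove [qsr,xhot] add [svjwd,degu] -> 12 lines: fssx svjwd degu rmx nrl eeut mbg qsg yje zid rluil zsqrt
Hunk 2: at line 5 remove [mbg,qsg] add [zzbwo] -> 11 lines: fssx svjwd degu rmx nrl eeut zzbwo yje zid rluil zsqrt
Hunk 3: at line 1 remove [degu,rmx,nrl] add [hdp,luc,mhgs] -> 11 lines: fssx svjwd hdp luc mhgs eeut zzbwo yje zid rluil zsqrt
Hunk 4: at line 2 remove [hdp,luc] add [uniek,bko,wpby] -> 12 lines: fssx svjwd uniek bko wpby mhgs eeut zzbwo yje zid rluil zsqrt
Hunk 5: at line 2 remove [bko,wpby] add [grgat,guen] -> 12 lines: fssx svjwd uniek grgat guen mhgs eeut zzbwo yje zid rluil zsqrt
Hunk 6: at line 1 remove [uniek] add [nlcqm,rbjkg] -> 13 lines: fssx svjwd nlcqm rbjkg grgat guen mhgs eeut zzbwo yje zid rluil zsqrt
Hunk 7: at line 2 remove [nlcqm,rbjkg] add [cgkn,eslh] -> 13 lines: fssx svjwd cgkn eslh grgat guen mhgs eeut zzbwo yje zid rluil zsqrt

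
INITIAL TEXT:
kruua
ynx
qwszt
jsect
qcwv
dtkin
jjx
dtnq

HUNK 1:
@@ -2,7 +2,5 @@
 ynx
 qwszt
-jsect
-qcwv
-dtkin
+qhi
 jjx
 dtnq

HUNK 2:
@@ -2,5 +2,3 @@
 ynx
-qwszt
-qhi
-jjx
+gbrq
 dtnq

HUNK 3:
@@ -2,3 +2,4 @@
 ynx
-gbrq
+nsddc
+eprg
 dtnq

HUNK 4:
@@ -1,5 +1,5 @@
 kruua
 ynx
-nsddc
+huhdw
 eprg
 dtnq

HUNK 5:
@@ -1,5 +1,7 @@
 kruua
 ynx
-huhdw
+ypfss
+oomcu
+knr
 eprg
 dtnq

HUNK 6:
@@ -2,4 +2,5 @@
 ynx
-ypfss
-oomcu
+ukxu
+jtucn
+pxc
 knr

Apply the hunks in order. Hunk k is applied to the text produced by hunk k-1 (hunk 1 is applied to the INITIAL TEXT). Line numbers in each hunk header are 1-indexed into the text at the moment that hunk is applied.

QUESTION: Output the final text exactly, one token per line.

Answer: kruua
ynx
ukxu
jtucn
pxc
knr
eprg
dtnq

Derivation:
Hunk 1: at line 2 remove [jsect,qcwv,dtkin] add [qhi] -> 6 lines: kruua ynx qwszt qhi jjx dtnq
Hunk 2: at line 2 remove [qwszt,qhi,jjx] add [gbrq] -> 4 lines: kruua ynx gbrq dtnq
Hunk 3: at line 2 remove [gbrq] add [nsddc,eprg] -> 5 lines: kruua ynx nsddc eprg dtnq
Hunk 4: at line 1 remove [nsddc] add [huhdw] -> 5 lines: kruua ynx huhdw eprg dtnq
Hunk 5: at line 1 remove [huhdw] add [ypfss,oomcu,knr] -> 7 lines: kruua ynx ypfss oomcu knr eprg dtnq
Hunk 6: at line 2 remove [ypfss,oomcu] add [ukxu,jtucn,pxc] -> 8 lines: kruua ynx ukxu jtucn pxc knr eprg dtnq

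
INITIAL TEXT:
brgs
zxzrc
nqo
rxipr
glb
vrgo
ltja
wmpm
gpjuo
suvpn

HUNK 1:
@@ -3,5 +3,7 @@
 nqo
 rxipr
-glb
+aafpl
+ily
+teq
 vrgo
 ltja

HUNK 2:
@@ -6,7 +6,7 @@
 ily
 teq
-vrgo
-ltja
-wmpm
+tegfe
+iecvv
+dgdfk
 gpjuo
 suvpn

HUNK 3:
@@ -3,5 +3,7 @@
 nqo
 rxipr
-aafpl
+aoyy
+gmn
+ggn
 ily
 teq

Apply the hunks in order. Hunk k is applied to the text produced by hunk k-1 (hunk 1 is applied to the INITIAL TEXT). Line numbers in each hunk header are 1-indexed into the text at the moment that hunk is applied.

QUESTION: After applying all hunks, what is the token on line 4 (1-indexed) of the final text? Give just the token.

Hunk 1: at line 3 remove [glb] add [aafpl,ily,teq] -> 12 lines: brgs zxzrc nqo rxipr aafpl ily teq vrgo ltja wmpm gpjuo suvpn
Hunk 2: at line 6 remove [vrgo,ltja,wmpm] add [tegfe,iecvv,dgdfk] -> 12 lines: brgs zxzrc nqo rxipr aafpl ily teq tegfe iecvv dgdfk gpjuo suvpn
Hunk 3: at line 3 remove [aafpl] add [aoyy,gmn,ggn] -> 14 lines: brgs zxzrc nqo rxipr aoyy gmn ggn ily teq tegfe iecvv dgdfk gpjuo suvpn
Final line 4: rxipr

Answer: rxipr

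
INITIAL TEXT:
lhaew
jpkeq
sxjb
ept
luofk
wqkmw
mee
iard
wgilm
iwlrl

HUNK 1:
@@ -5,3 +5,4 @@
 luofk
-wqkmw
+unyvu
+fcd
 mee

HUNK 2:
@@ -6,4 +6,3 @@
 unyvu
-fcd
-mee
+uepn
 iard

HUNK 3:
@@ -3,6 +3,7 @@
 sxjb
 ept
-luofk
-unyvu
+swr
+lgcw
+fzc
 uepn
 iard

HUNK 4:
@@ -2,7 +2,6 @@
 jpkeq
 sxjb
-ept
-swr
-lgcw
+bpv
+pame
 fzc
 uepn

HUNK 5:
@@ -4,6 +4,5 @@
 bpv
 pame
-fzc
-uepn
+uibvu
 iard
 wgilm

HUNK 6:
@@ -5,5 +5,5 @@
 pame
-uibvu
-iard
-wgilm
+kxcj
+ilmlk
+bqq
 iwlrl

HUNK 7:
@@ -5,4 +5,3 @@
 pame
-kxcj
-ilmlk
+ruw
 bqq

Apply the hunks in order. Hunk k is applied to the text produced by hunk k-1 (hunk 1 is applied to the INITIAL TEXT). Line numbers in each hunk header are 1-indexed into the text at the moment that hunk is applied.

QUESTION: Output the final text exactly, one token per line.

Hunk 1: at line 5 remove [wqkmw] add [unyvu,fcd] -> 11 lines: lhaew jpkeq sxjb ept luofk unyvu fcd mee iard wgilm iwlrl
Hunk 2: at line 6 remove [fcd,mee] add [uepn] -> 10 lines: lhaew jpkeq sxjb ept luofk unyvu uepn iard wgilm iwlrl
Hunk 3: at line 3 remove [luofk,unyvu] add [swr,lgcw,fzc] -> 11 lines: lhaew jpkeq sxjb ept swr lgcw fzc uepn iard wgilm iwlrl
Hunk 4: at line 2 remove [ept,swr,lgcw] add [bpv,pame] -> 10 lines: lhaew jpkeq sxjb bpv pame fzc uepn iard wgilm iwlrl
Hunk 5: at line 4 remove [fzc,uepn] add [uibvu] -> 9 lines: lhaew jpkeq sxjb bpv pame uibvu iard wgilm iwlrl
Hunk 6: at line 5 remove [uibvu,iard,wgilm] add [kxcj,ilmlk,bqq] -> 9 lines: lhaew jpkeq sxjb bpv pame kxcj ilmlk bqq iwlrl
Hunk 7: at line 5 remove [kxcj,ilmlk] add [ruw] -> 8 lines: lhaew jpkeq sxjb bpv pame ruw bqq iwlrl

Answer: lhaew
jpkeq
sxjb
bpv
pame
ruw
bqq
iwlrl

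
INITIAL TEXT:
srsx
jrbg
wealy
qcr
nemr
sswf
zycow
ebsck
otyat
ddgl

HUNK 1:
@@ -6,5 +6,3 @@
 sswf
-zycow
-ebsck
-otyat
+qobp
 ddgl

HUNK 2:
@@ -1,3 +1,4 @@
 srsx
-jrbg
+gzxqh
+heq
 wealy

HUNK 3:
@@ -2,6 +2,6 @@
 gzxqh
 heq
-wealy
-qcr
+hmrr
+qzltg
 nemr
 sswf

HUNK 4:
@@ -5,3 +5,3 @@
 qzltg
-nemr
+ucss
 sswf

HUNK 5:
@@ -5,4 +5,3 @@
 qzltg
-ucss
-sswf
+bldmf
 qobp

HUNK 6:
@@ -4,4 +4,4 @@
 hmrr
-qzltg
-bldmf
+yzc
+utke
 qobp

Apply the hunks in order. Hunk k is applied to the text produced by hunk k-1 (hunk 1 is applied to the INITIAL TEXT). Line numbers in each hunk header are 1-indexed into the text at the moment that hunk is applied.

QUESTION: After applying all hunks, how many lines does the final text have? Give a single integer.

Hunk 1: at line 6 remove [zycow,ebsck,otyat] add [qobp] -> 8 lines: srsx jrbg wealy qcr nemr sswf qobp ddgl
Hunk 2: at line 1 remove [jrbg] add [gzxqh,heq] -> 9 lines: srsx gzxqh heq wealy qcr nemr sswf qobp ddgl
Hunk 3: at line 2 remove [wealy,qcr] add [hmrr,qzltg] -> 9 lines: srsx gzxqh heq hmrr qzltg nemr sswf qobp ddgl
Hunk 4: at line 5 remove [nemr] add [ucss] -> 9 lines: srsx gzxqh heq hmrr qzltg ucss sswf qobp ddgl
Hunk 5: at line 5 remove [ucss,sswf] add [bldmf] -> 8 lines: srsx gzxqh heq hmrr qzltg bldmf qobp ddgl
Hunk 6: at line 4 remove [qzltg,bldmf] add [yzc,utke] -> 8 lines: srsx gzxqh heq hmrr yzc utke qobp ddgl
Final line count: 8

Answer: 8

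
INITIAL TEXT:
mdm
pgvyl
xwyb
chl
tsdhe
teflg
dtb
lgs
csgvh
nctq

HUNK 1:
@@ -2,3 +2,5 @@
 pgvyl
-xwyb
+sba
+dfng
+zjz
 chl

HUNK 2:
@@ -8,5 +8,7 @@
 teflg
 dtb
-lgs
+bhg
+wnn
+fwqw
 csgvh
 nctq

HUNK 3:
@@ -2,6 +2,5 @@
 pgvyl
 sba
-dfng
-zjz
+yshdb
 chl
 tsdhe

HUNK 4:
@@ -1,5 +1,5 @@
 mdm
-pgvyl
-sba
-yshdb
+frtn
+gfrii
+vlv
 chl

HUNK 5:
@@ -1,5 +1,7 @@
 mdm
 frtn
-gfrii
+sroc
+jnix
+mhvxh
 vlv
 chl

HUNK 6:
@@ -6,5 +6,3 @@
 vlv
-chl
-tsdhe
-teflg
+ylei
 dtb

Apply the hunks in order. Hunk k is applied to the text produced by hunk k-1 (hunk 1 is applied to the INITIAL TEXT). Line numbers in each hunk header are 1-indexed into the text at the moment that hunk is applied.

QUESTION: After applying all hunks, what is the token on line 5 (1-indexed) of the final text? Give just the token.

Hunk 1: at line 2 remove [xwyb] add [sba,dfng,zjz] -> 12 lines: mdm pgvyl sba dfng zjz chl tsdhe teflg dtb lgs csgvh nctq
Hunk 2: at line 8 remove [lgs] add [bhg,wnn,fwqw] -> 14 lines: mdm pgvyl sba dfng zjz chl tsdhe teflg dtb bhg wnn fwqw csgvh nctq
Hunk 3: at line 2 remove [dfng,zjz] add [yshdb] -> 13 lines: mdm pgvyl sba yshdb chl tsdhe teflg dtb bhg wnn fwqw csgvh nctq
Hunk 4: at line 1 remove [pgvyl,sba,yshdb] add [frtn,gfrii,vlv] -> 13 lines: mdm frtn gfrii vlv chl tsdhe teflg dtb bhg wnn fwqw csgvh nctq
Hunk 5: at line 1 remove [gfrii] add [sroc,jnix,mhvxh] -> 15 lines: mdm frtn sroc jnix mhvxh vlv chl tsdhe teflg dtb bhg wnn fwqw csgvh nctq
Hunk 6: at line 6 remove [chl,tsdhe,teflg] add [ylei] -> 13 lines: mdm frtn sroc jnix mhvxh vlv ylei dtb bhg wnn fwqw csgvh nctq
Final line 5: mhvxh

Answer: mhvxh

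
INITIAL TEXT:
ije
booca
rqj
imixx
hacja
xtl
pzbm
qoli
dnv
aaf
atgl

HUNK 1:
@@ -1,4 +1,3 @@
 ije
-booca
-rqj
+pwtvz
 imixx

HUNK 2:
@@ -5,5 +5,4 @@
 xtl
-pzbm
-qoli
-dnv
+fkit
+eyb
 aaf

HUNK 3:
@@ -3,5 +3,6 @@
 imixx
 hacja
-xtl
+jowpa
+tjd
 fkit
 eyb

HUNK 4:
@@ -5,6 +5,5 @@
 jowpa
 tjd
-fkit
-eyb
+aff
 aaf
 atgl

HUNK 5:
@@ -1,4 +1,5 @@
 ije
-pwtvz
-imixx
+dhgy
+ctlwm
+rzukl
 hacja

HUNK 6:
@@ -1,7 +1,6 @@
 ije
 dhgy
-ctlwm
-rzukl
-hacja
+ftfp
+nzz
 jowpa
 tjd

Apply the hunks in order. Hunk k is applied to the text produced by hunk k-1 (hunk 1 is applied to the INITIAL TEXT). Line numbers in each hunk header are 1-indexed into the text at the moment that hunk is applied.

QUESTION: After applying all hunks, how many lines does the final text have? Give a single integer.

Answer: 9

Derivation:
Hunk 1: at line 1 remove [booca,rqj] add [pwtvz] -> 10 lines: ije pwtvz imixx hacja xtl pzbm qoli dnv aaf atgl
Hunk 2: at line 5 remove [pzbm,qoli,dnv] add [fkit,eyb] -> 9 lines: ije pwtvz imixx hacja xtl fkit eyb aaf atgl
Hunk 3: at line 3 remove [xtl] add [jowpa,tjd] -> 10 lines: ije pwtvz imixx hacja jowpa tjd fkit eyb aaf atgl
Hunk 4: at line 5 remove [fkit,eyb] add [aff] -> 9 lines: ije pwtvz imixx hacja jowpa tjd aff aaf atgl
Hunk 5: at line 1 remove [pwtvz,imixx] add [dhgy,ctlwm,rzukl] -> 10 lines: ije dhgy ctlwm rzukl hacja jowpa tjd aff aaf atgl
Hunk 6: at line 1 remove [ctlwm,rzukl,hacja] add [ftfp,nzz] -> 9 lines: ije dhgy ftfp nzz jowpa tjd aff aaf atgl
Final line count: 9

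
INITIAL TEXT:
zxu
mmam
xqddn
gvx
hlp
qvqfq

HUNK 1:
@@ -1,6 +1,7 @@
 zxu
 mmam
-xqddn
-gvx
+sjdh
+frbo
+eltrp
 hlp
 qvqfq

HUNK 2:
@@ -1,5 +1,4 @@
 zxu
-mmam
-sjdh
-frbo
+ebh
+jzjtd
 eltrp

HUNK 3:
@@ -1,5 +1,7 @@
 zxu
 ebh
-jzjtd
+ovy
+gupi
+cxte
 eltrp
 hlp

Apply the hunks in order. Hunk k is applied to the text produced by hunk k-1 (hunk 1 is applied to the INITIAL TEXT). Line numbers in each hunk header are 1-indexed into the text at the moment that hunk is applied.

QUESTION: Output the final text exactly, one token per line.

Hunk 1: at line 1 remove [xqddn,gvx] add [sjdh,frbo,eltrp] -> 7 lines: zxu mmam sjdh frbo eltrp hlp qvqfq
Hunk 2: at line 1 remove [mmam,sjdh,frbo] add [ebh,jzjtd] -> 6 lines: zxu ebh jzjtd eltrp hlp qvqfq
Hunk 3: at line 1 remove [jzjtd] add [ovy,gupi,cxte] -> 8 lines: zxu ebh ovy gupi cxte eltrp hlp qvqfq

Answer: zxu
ebh
ovy
gupi
cxte
eltrp
hlp
qvqfq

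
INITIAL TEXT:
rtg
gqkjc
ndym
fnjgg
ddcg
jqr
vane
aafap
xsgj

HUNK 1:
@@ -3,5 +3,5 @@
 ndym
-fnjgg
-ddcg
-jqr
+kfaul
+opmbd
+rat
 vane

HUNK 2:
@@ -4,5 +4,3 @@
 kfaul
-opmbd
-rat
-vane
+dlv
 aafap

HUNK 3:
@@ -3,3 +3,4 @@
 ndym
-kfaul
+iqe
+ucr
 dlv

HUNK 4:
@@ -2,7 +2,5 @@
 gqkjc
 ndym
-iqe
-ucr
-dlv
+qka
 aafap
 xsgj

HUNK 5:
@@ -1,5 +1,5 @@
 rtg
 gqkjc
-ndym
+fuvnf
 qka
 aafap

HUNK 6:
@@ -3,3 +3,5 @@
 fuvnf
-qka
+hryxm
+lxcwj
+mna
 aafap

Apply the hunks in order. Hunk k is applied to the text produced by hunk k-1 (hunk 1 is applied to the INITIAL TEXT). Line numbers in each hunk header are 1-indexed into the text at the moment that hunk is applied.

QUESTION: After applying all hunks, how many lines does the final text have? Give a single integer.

Answer: 8

Derivation:
Hunk 1: at line 3 remove [fnjgg,ddcg,jqr] add [kfaul,opmbd,rat] -> 9 lines: rtg gqkjc ndym kfaul opmbd rat vane aafap xsgj
Hunk 2: at line 4 remove [opmbd,rat,vane] add [dlv] -> 7 lines: rtg gqkjc ndym kfaul dlv aafap xsgj
Hunk 3: at line 3 remove [kfaul] add [iqe,ucr] -> 8 lines: rtg gqkjc ndym iqe ucr dlv aafap xsgj
Hunk 4: at line 2 remove [iqe,ucr,dlv] add [qka] -> 6 lines: rtg gqkjc ndym qka aafap xsgj
Hunk 5: at line 1 remove [ndym] add [fuvnf] -> 6 lines: rtg gqkjc fuvnf qka aafap xsgj
Hunk 6: at line 3 remove [qka] add [hryxm,lxcwj,mna] -> 8 lines: rtg gqkjc fuvnf hryxm lxcwj mna aafap xsgj
Final line count: 8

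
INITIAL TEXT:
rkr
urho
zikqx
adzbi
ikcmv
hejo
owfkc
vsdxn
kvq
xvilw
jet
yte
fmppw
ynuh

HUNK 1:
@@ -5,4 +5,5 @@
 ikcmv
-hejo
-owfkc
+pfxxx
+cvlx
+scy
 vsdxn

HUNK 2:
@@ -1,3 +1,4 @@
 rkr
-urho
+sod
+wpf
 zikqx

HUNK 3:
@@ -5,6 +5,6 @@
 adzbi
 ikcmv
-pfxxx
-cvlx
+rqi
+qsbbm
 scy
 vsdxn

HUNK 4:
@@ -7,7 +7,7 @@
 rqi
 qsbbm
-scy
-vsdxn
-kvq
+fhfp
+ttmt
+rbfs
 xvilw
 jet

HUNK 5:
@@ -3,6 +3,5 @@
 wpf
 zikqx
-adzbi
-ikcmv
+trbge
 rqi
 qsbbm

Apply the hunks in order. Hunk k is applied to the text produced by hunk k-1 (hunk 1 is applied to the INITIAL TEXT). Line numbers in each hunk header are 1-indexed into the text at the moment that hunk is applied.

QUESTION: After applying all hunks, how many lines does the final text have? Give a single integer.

Answer: 15

Derivation:
Hunk 1: at line 5 remove [hejo,owfkc] add [pfxxx,cvlx,scy] -> 15 lines: rkr urho zikqx adzbi ikcmv pfxxx cvlx scy vsdxn kvq xvilw jet yte fmppw ynuh
Hunk 2: at line 1 remove [urho] add [sod,wpf] -> 16 lines: rkr sod wpf zikqx adzbi ikcmv pfxxx cvlx scy vsdxn kvq xvilw jet yte fmppw ynuh
Hunk 3: at line 5 remove [pfxxx,cvlx] add [rqi,qsbbm] -> 16 lines: rkr sod wpf zikqx adzbi ikcmv rqi qsbbm scy vsdxn kvq xvilw jet yte fmppw ynuh
Hunk 4: at line 7 remove [scy,vsdxn,kvq] add [fhfp,ttmt,rbfs] -> 16 lines: rkr sod wpf zikqx adzbi ikcmv rqi qsbbm fhfp ttmt rbfs xvilw jet yte fmppw ynuh
Hunk 5: at line 3 remove [adzbi,ikcmv] add [trbge] -> 15 lines: rkr sod wpf zikqx trbge rqi qsbbm fhfp ttmt rbfs xvilw jet yte fmppw ynuh
Final line count: 15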